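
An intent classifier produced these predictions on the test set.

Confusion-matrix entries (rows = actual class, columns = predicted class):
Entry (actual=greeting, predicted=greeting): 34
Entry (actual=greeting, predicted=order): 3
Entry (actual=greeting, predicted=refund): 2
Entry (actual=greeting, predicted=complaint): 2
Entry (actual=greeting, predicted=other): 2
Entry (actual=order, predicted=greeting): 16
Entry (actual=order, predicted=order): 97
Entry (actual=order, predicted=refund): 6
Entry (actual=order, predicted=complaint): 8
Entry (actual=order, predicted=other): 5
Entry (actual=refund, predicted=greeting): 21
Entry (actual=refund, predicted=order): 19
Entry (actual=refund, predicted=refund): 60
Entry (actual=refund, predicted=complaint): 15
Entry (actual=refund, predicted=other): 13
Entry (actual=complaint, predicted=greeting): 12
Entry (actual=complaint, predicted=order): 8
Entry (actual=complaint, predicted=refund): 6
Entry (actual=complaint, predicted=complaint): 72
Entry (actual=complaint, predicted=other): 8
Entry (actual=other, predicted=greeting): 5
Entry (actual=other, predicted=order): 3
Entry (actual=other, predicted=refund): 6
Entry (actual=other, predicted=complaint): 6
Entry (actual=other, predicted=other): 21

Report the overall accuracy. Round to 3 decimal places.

Accuracy = trace / total = (34+97+60+72+21=284) / 450 = 284/450 = 0.631

0.631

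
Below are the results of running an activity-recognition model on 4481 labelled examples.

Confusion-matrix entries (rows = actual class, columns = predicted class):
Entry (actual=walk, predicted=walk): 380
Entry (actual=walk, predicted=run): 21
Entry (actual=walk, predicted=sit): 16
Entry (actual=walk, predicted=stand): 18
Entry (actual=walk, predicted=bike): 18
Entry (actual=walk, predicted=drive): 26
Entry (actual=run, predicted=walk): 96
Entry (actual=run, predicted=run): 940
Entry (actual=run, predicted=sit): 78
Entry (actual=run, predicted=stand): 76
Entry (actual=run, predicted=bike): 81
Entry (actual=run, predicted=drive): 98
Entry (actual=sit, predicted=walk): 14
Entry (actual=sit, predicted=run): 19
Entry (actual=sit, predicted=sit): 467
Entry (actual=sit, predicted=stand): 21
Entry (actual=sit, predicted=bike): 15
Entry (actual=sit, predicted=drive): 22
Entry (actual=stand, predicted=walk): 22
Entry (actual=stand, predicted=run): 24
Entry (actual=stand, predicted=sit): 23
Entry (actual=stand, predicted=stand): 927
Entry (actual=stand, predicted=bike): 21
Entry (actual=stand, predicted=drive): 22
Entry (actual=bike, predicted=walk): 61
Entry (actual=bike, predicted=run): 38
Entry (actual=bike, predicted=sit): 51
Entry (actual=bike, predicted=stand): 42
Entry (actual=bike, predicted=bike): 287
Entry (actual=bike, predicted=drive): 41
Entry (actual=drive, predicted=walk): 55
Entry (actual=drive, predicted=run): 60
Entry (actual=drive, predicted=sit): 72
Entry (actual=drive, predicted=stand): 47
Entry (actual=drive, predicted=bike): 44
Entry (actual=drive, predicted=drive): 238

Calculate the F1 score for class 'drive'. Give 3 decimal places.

Treat 'drive' as positive and all other classes as negative.
F1 score = 2·TP/(2·TP+FP+FN).
drive: TP=238, FP=26+98+22+22+41=209, FN=55+60+72+47+44=278 → 476/963 = 0.4943

0.494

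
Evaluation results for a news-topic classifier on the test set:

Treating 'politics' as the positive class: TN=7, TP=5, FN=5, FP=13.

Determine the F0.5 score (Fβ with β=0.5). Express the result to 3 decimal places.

Fβ = (1+β²)·TP / ((1+β²)·TP + β²·FN + FP), with β²=1/4
= 1.25·5 / (1.25·5 + 0.25·5 + 13) = 0.305

0.305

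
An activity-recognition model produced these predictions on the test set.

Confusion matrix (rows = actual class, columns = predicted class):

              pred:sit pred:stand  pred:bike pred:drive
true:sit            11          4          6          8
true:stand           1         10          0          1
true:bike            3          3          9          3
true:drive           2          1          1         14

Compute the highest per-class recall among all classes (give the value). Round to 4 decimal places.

Per-class recall (TP/(TP+FN)):
  sit: TP=11, FN=4+6+8=18 → 11/29 = 0.37931
  stand: TP=10, FN=1+0+1=2 → 10/12 = 0.83333
  bike: TP=9, FN=3+3+3=9 → 9/18 = 0.50000
  drive: TP=14, FN=2+1+1=4 → 14/18 = 0.77778
Highest is class 'stand' with recall = 0.8333.

0.8333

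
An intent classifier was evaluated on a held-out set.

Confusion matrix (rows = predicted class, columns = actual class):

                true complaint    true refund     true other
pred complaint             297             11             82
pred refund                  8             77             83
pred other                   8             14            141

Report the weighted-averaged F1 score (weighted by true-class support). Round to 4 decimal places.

Per-class F1 score (2·TP/(2·TP+FP+FN)):
  complaint: TP=297, FP=11+82=93, FN=8+8=16 → 594/703 = 0.84495
  refund: TP=77, FP=8+83=91, FN=11+14=25 → 154/270 = 0.57037
  other: TP=141, FP=8+14=22, FN=82+83=165 → 282/469 = 0.60128
Weighted-F1 score = Σ (supportᵢ/N)·F1 scoreᵢ with N=721: (313/721)·0.84495 + (102/721)·0.57037 + (306/721)·0.60128 = 0.7027

0.7027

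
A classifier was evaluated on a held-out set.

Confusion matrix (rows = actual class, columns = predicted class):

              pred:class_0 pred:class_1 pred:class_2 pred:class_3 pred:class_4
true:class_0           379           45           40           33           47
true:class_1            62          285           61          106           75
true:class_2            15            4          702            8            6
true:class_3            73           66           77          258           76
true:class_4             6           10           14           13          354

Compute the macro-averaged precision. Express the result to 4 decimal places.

0.6881

Per-class precision (TP/(TP+FP)):
  class_0: TP=379, FP=62+15+73+6=156 → 379/535 = 0.70841
  class_1: TP=285, FP=45+4+66+10=125 → 285/410 = 0.69512
  class_2: TP=702, FP=40+61+77+14=192 → 702/894 = 0.78523
  class_3: TP=258, FP=33+106+8+13=160 → 258/418 = 0.61722
  class_4: TP=354, FP=47+75+6+76=204 → 354/558 = 0.63441
Macro-precision = mean = (0.70841 + 0.69512 + 0.78523 + 0.61722 + 0.63441) / 5 = 0.6881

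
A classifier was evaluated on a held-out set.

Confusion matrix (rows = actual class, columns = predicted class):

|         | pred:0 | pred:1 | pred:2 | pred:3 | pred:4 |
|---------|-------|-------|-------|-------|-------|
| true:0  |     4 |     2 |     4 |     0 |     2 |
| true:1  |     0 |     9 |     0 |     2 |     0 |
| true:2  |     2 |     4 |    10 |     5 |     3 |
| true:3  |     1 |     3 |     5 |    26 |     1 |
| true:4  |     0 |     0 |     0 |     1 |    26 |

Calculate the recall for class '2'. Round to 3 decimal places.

0.417

Take TP from the diagonal, FP from the rest of the '2' prediction marginal, FN from the rest of the '2' actual marginal.
recall = TP/(TP+FN).
2: TP=10, FN=2+4+5+3=14 → 10/24 = 0.4167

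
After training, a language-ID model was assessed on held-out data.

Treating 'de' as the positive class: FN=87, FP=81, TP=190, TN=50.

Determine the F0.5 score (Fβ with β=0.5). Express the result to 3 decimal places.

0.698

Fβ = (1+β²)·TP / ((1+β²)·TP + β²·FN + FP), with β²=1/4
= 1.25·190 / (1.25·190 + 0.25·87 + 81) = 0.698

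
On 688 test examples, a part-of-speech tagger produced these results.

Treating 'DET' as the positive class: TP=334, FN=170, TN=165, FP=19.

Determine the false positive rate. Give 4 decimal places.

FPR = FP/(FP+TN) = 19/(19+165) = 0.1033

0.1033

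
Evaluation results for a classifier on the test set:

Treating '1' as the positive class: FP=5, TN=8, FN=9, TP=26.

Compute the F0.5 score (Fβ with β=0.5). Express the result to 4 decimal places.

Fβ = (1+β²)·TP / ((1+β²)·TP + β²·FN + FP), with β²=1/4
= 1.25·26 / (1.25·26 + 0.25·9 + 5) = 0.8176

0.8176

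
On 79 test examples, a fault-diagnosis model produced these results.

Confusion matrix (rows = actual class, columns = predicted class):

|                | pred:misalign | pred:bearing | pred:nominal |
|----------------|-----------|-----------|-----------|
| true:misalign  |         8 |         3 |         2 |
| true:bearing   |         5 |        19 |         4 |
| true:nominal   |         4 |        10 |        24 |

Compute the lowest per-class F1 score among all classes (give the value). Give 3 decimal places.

0.533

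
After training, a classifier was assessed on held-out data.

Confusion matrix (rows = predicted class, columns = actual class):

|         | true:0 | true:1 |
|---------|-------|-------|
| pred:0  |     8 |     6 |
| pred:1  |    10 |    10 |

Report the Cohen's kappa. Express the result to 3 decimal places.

Observed agreement pₒ = trace/N = 18/34 = 0.5294
Expected agreement pₑ = Σ (rowᵢ·colᵢ)/N² = (18·14 + 16·20)/34² = 0.4948
κ = (pₒ − pₑ)/(1 − pₑ) = (0.5294 − 0.4948)/(1 − 0.4948) = 0.068

0.068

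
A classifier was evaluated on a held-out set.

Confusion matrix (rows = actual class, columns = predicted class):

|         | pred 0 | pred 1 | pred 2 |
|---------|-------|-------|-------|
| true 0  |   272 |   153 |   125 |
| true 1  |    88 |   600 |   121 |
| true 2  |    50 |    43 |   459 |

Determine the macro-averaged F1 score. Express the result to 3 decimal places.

0.682

Per-class F1 score (2·TP/(2·TP+FP+FN)):
  0: TP=272, FP=88+50=138, FN=153+125=278 → 544/960 = 0.5667
  1: TP=600, FP=153+43=196, FN=88+121=209 → 1200/1605 = 0.7477
  2: TP=459, FP=125+121=246, FN=50+43=93 → 918/1257 = 0.7303
Macro-F1 score = mean = (0.5667 + 0.7477 + 0.7303) / 3 = 0.682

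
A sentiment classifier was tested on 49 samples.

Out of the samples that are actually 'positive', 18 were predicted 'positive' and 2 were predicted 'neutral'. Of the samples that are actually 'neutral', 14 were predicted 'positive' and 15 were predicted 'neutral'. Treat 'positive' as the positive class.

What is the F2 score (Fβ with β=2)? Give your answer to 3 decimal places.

0.804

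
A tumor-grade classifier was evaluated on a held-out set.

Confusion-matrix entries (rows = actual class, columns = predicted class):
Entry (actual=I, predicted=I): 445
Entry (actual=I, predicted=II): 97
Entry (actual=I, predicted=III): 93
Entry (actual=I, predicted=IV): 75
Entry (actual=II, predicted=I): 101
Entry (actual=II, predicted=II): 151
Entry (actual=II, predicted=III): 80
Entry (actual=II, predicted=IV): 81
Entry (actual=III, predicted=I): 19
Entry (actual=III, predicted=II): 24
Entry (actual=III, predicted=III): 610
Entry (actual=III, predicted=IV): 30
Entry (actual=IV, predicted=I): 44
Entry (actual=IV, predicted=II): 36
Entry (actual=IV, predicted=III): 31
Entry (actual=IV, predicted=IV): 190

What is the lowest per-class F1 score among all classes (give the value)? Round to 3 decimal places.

0.419

Per-class F1 score (2·TP/(2·TP+FP+FN)):
  I: TP=445, FP=101+19+44=164, FN=97+93+75=265 → 890/1319 = 0.6748
  II: TP=151, FP=97+24+36=157, FN=101+80+81=262 → 302/721 = 0.4189
  III: TP=610, FP=93+80+31=204, FN=19+24+30=73 → 1220/1497 = 0.8150
  IV: TP=190, FP=75+81+30=186, FN=44+36+31=111 → 380/677 = 0.5613
Lowest is class 'II' with F1 score = 0.419.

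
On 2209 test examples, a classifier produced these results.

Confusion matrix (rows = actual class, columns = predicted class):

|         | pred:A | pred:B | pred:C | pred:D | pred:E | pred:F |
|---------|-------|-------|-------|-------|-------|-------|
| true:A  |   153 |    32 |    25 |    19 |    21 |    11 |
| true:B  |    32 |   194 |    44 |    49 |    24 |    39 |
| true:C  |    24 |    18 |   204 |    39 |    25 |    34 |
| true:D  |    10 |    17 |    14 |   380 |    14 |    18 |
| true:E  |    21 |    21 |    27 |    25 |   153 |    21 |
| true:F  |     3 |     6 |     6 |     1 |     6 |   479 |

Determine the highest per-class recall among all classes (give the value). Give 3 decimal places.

0.956

Per-class recall (TP/(TP+FN)):
  A: TP=153, FN=32+25+19+21+11=108 → 153/261 = 0.5862
  B: TP=194, FN=32+44+49+24+39=188 → 194/382 = 0.5079
  C: TP=204, FN=24+18+39+25+34=140 → 204/344 = 0.5930
  D: TP=380, FN=10+17+14+14+18=73 → 380/453 = 0.8389
  E: TP=153, FN=21+21+27+25+21=115 → 153/268 = 0.5709
  F: TP=479, FN=3+6+6+1+6=22 → 479/501 = 0.9561
Highest is class 'F' with recall = 0.956.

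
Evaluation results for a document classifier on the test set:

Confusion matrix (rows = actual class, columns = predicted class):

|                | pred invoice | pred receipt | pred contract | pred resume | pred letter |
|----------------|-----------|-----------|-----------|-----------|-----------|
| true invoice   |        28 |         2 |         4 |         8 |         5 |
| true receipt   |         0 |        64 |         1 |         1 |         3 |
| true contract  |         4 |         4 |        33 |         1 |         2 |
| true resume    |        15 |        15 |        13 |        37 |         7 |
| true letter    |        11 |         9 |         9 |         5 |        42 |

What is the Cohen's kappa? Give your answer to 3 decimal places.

Observed agreement pₒ = trace/N = 204/323 = 0.6316
Expected agreement pₑ = Σ (rowᵢ·colᵢ)/N² = (47·58 + 69·94 + 44·60 + 87·52 + 76·59)/323² = 0.1999
κ = (pₒ − pₑ)/(1 − pₑ) = (0.6316 − 0.1999)/(1 − 0.1999) = 0.540

0.540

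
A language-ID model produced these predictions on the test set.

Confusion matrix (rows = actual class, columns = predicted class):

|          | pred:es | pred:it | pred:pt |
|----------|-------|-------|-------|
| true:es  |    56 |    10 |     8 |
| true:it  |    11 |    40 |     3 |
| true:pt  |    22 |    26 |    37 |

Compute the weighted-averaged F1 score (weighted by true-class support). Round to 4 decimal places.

0.6168

Per-class F1 score (2·TP/(2·TP+FP+FN)):
  es: TP=56, FP=11+22=33, FN=10+8=18 → 112/163 = 0.68712
  it: TP=40, FP=10+26=36, FN=11+3=14 → 80/130 = 0.61538
  pt: TP=37, FP=8+3=11, FN=22+26=48 → 74/133 = 0.55639
Weighted-F1 score = Σ (supportᵢ/N)·F1 scoreᵢ with N=213: (74/213)·0.68712 + (54/213)·0.61538 + (85/213)·0.55639 = 0.6168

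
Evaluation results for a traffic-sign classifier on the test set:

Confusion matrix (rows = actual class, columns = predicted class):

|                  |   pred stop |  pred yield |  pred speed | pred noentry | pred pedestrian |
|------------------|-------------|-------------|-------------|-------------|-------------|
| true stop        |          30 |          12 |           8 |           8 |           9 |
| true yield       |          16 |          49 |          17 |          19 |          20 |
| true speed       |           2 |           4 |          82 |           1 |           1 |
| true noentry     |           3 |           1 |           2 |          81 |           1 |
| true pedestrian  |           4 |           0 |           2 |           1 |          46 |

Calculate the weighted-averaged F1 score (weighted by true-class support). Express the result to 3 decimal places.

Per-class F1 score (2·TP/(2·TP+FP+FN)):
  stop: TP=30, FP=16+2+3+4=25, FN=12+8+8+9=37 → 60/122 = 0.4918
  yield: TP=49, FP=12+4+1+0=17, FN=16+17+19+20=72 → 98/187 = 0.5241
  speed: TP=82, FP=8+17+2+2=29, FN=2+4+1+1=8 → 164/201 = 0.8159
  noentry: TP=81, FP=8+19+1+1=29, FN=3+1+2+1=7 → 162/198 = 0.8182
  pedestrian: TP=46, FP=9+20+1+1=31, FN=4+0+2+1=7 → 92/130 = 0.7077
Weighted-F1 score = Σ (supportᵢ/N)·F1 scoreᵢ with N=419: (67/419)·0.4918 + (121/419)·0.5241 + (90/419)·0.8159 + (88/419)·0.8182 + (53/419)·0.7077 = 0.667

0.667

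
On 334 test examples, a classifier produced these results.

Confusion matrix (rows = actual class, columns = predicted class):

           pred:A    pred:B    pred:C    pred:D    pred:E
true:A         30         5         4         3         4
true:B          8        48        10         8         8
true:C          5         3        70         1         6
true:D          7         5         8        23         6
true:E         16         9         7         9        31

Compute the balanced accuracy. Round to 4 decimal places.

0.5922

Balanced accuracy = mean of per-class recall.
  A: recall = 30/46 = 0.65217
  B: recall = 48/82 = 0.58537
  C: recall = 70/85 = 0.82353
  D: recall = 23/49 = 0.46939
  E: recall = 31/72 = 0.43056
Mean = (0.65217 + 0.58537 + 0.82353 + 0.46939 + 0.43056) / 5 = 0.5922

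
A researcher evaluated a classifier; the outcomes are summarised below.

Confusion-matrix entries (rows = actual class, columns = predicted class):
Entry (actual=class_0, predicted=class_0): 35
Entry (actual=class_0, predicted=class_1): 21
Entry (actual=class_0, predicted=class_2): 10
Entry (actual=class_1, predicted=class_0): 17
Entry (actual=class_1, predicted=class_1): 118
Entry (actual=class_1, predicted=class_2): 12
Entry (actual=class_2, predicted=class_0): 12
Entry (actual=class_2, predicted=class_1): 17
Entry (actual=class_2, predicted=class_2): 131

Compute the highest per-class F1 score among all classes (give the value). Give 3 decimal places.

0.837

Per-class F1 score (2·TP/(2·TP+FP+FN)):
  class_0: TP=35, FP=17+12=29, FN=21+10=31 → 70/130 = 0.5385
  class_1: TP=118, FP=21+17=38, FN=17+12=29 → 236/303 = 0.7789
  class_2: TP=131, FP=10+12=22, FN=12+17=29 → 262/313 = 0.8371
Highest is class 'class_2' with F1 score = 0.837.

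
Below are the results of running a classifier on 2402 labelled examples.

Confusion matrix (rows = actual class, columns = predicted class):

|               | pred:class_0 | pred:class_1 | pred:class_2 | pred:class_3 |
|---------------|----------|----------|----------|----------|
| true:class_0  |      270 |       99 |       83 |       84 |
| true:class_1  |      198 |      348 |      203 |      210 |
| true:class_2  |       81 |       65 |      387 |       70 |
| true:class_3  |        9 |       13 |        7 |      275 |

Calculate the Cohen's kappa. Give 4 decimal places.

0.3823

Observed agreement pₒ = trace/N = 1280/2402 = 0.53289
Expected agreement pₑ = Σ (rowᵢ·colᵢ)/N² = (536·558 + 959·525 + 603·680 + 304·639)/2402² = 0.24384
κ = (pₒ − pₑ)/(1 − pₑ) = (0.53289 − 0.24384)/(1 − 0.24384) = 0.3823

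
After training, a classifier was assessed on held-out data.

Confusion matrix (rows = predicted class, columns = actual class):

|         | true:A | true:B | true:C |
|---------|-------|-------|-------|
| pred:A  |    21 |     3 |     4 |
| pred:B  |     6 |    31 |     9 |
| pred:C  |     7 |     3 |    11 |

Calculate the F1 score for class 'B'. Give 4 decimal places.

F1 score = 2·TP/(2·TP+FP+FN).
B: TP=31, FP=6+9=15, FN=3+3=6 → 62/83 = 0.74699

0.7470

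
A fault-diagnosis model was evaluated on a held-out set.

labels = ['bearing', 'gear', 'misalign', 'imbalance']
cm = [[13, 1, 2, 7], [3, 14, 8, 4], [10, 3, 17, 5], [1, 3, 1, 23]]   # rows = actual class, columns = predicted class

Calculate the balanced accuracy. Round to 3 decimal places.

Balanced accuracy = mean of per-class recall.
  bearing: recall = 13/23 = 0.5652
  gear: recall = 14/29 = 0.4828
  misalign: recall = 17/35 = 0.4857
  imbalance: recall = 23/28 = 0.8214
Mean = (0.5652 + 0.4828 + 0.4857 + 0.8214) / 4 = 0.589

0.589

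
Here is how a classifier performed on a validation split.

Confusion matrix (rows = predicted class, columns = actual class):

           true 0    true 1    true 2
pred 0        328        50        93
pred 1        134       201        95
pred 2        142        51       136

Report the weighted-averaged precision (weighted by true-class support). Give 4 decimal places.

0.5656

Per-class precision (TP/(TP+FP)):
  0: TP=328, FP=50+93=143 → 328/471 = 0.69639
  1: TP=201, FP=134+95=229 → 201/430 = 0.46744
  2: TP=136, FP=142+51=193 → 136/329 = 0.41337
Weighted-precision = Σ (supportᵢ/N)·precisionᵢ with N=1230: (604/1230)·0.69639 + (302/1230)·0.46744 + (324/1230)·0.41337 = 0.5656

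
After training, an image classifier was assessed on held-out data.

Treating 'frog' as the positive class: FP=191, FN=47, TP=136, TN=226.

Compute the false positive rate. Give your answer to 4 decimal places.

FPR = FP/(FP+TN) = 191/(191+226) = 0.4580

0.4580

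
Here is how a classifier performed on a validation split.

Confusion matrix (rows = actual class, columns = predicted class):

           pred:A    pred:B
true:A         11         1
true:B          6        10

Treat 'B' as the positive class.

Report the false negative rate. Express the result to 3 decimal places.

FNR = FN/(FN+TP) = 6/(6+10) = 0.375

0.375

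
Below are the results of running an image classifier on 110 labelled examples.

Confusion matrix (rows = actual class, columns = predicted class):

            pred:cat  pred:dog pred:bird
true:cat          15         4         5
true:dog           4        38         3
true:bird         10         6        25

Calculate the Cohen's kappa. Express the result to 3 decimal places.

Observed agreement pₒ = trace/N = 78/110 = 0.7091
Expected agreement pₑ = Σ (rowᵢ·colᵢ)/N² = (24·29 + 45·48 + 41·33)/110² = 0.3479
κ = (pₒ − pₑ)/(1 − pₑ) = (0.7091 − 0.3479)/(1 − 0.3479) = 0.554

0.554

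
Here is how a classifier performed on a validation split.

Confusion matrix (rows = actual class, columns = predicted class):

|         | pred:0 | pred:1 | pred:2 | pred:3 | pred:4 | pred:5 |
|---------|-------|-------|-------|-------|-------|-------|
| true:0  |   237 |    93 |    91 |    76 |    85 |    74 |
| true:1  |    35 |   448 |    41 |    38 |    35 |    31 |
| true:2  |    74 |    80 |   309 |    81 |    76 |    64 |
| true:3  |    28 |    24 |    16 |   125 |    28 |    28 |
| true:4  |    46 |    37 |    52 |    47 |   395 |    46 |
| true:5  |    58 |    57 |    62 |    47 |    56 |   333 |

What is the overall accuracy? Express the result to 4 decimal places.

0.5349

Accuracy = trace / total = (237+448+309+125+395+333=1847) / 3453 = 1847/3453 = 0.5349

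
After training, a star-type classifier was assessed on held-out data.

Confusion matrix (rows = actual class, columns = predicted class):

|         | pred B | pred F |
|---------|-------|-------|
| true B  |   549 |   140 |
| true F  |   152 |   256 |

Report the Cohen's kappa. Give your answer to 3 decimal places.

Observed agreement pₒ = trace/N = 805/1097 = 0.7338
Expected agreement pₑ = Σ (rowᵢ·colᵢ)/N² = (689·701 + 408·396)/1097² = 0.5356
κ = (pₒ − pₑ)/(1 − pₑ) = (0.7338 − 0.5356)/(1 − 0.5356) = 0.427

0.427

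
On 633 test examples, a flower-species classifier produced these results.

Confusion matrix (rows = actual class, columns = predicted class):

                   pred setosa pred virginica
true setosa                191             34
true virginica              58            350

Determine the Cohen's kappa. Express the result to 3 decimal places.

Observed agreement pₒ = trace/N = 541/633 = 0.8547
Expected agreement pₑ = Σ (rowᵢ·colᵢ)/N² = (225·249 + 408·384)/633² = 0.5308
κ = (pₒ − pₑ)/(1 − pₑ) = (0.8547 − 0.5308)/(1 − 0.5308) = 0.690

0.690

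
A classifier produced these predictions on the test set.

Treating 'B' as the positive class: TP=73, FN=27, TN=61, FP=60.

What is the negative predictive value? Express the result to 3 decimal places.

0.693

NPV = TN/(TN+FN) = 61/(61+27) = 0.693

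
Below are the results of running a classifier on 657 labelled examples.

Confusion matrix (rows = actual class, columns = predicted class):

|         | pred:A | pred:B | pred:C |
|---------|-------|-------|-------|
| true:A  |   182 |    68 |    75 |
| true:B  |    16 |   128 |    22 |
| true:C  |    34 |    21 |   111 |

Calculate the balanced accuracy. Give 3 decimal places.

Balanced accuracy = mean of per-class recall.
  A: recall = 182/325 = 0.5600
  B: recall = 128/166 = 0.7711
  C: recall = 111/166 = 0.6687
Mean = (0.5600 + 0.7711 + 0.6687) / 3 = 0.667

0.667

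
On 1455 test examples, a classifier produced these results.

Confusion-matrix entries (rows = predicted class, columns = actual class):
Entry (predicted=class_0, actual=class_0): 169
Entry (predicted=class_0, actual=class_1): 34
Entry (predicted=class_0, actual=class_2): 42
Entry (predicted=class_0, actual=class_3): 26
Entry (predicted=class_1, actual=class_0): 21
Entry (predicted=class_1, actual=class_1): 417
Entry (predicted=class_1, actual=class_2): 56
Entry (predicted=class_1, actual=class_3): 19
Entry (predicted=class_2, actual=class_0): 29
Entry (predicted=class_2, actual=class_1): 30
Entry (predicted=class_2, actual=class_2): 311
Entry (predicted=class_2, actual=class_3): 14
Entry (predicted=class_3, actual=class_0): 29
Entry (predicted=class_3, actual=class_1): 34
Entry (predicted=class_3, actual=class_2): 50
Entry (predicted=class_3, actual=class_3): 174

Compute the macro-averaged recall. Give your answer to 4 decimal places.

Per-class recall (TP/(TP+FN)):
  class_0: TP=169, FN=21+29+29=79 → 169/248 = 0.68145
  class_1: TP=417, FN=34+30+34=98 → 417/515 = 0.80971
  class_2: TP=311, FN=42+56+50=148 → 311/459 = 0.67756
  class_3: TP=174, FN=26+19+14=59 → 174/233 = 0.74678
Macro-recall = mean = (0.68145 + 0.80971 + 0.67756 + 0.74678) / 4 = 0.7289

0.7289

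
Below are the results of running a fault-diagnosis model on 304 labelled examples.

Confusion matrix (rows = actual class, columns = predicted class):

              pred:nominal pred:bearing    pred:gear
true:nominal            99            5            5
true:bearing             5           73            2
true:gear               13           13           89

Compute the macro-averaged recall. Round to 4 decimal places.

Per-class recall (TP/(TP+FN)):
  nominal: TP=99, FN=5+5=10 → 99/109 = 0.90826
  bearing: TP=73, FN=5+2=7 → 73/80 = 0.91250
  gear: TP=89, FN=13+13=26 → 89/115 = 0.77391
Macro-recall = mean = (0.90826 + 0.91250 + 0.77391) / 3 = 0.8649

0.8649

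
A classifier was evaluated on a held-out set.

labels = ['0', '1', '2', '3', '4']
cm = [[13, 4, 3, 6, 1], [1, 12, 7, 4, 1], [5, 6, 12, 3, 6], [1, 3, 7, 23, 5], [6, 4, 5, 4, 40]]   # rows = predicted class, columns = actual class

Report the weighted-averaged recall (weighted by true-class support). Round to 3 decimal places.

Per-class recall (TP/(TP+FN)):
  0: TP=13, FN=1+5+1+6=13 → 13/26 = 0.5000
  1: TP=12, FN=4+6+3+4=17 → 12/29 = 0.4138
  2: TP=12, FN=3+7+7+5=22 → 12/34 = 0.3529
  3: TP=23, FN=6+4+3+4=17 → 23/40 = 0.5750
  4: TP=40, FN=1+1+6+5=13 → 40/53 = 0.7547
Weighted-recall = Σ (supportᵢ/N)·recallᵢ with N=182: (26/182)·0.5000 + (29/182)·0.4138 + (34/182)·0.3529 + (40/182)·0.5750 + (53/182)·0.7547 = 0.549

0.549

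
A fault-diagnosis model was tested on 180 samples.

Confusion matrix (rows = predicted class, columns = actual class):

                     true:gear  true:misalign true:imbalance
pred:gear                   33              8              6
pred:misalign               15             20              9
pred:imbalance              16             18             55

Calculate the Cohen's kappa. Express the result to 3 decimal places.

Observed agreement pₒ = trace/N = 108/180 = 0.6000
Expected agreement pₑ = Σ (rowᵢ·colᵢ)/N² = (64·47 + 46·44 + 70·89)/180² = 0.3476
κ = (pₒ − pₑ)/(1 − pₑ) = (0.6000 − 0.3476)/(1 − 0.3476) = 0.387

0.387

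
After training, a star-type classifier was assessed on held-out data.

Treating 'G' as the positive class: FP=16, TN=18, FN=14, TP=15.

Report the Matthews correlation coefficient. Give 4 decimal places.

MCC = (TP·TN − FP·FN) / √((TP+FP)(TP+FN)(TN+FP)(TN+FN))
Numerator = 15·18 − 16·14 = 46
Denominator = √(31·29·34·32) = √978112 = 988.9954
MCC = 46 / 988.9954 = 0.0465

0.0465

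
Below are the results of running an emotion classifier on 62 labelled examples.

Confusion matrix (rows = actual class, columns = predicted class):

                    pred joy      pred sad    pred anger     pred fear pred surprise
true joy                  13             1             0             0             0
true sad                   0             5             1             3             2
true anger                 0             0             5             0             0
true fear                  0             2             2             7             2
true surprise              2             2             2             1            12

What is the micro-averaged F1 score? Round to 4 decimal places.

0.6774

Micro-averaging pools counts across classes: ΣTP=42, ΣFP=20, ΣFN=20.
Micro-F1 score = 2·TP/(2·TP+FP+FN) on pooled counts = 0.6774 (equals overall accuracy in single-label multiclass).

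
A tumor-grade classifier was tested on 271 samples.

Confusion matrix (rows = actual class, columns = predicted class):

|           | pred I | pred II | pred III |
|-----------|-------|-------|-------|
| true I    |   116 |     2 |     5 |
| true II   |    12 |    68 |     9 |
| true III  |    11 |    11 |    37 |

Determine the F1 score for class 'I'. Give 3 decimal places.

0.885

F1 score = 2·TP/(2·TP+FP+FN).
I: TP=116, FP=12+11=23, FN=2+5=7 → 232/262 = 0.8855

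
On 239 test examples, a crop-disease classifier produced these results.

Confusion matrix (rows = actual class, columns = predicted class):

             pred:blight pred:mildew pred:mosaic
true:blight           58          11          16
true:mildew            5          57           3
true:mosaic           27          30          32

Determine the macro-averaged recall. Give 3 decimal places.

Per-class recall (TP/(TP+FN)):
  blight: TP=58, FN=11+16=27 → 58/85 = 0.6824
  mildew: TP=57, FN=5+3=8 → 57/65 = 0.8769
  mosaic: TP=32, FN=27+30=57 → 32/89 = 0.3596
Macro-recall = mean = (0.6824 + 0.8769 + 0.3596) / 3 = 0.640

0.640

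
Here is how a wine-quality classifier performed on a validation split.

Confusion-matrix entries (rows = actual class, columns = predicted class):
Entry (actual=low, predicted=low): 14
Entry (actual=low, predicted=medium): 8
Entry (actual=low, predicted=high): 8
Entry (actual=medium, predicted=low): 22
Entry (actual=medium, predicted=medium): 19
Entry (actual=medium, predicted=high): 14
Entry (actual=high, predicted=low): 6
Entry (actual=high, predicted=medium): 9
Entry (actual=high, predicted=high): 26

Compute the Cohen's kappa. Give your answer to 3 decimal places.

0.209

Observed agreement pₒ = trace/N = 59/126 = 0.4683
Expected agreement pₑ = Σ (rowᵢ·colᵢ)/N² = (30·42 + 55·36 + 41·48)/126² = 0.3280
κ = (pₒ − pₑ)/(1 − pₑ) = (0.4683 − 0.3280)/(1 − 0.3280) = 0.209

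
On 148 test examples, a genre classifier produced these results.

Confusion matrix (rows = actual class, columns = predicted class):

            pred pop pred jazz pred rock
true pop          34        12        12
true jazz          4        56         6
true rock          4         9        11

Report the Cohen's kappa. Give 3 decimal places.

0.492

Observed agreement pₒ = trace/N = 101/148 = 0.6824
Expected agreement pₑ = Σ (rowᵢ·colᵢ)/N² = (58·42 + 66·77 + 24·29)/148² = 0.3750
κ = (pₒ − pₑ)/(1 − pₑ) = (0.6824 − 0.3750)/(1 − 0.3750) = 0.492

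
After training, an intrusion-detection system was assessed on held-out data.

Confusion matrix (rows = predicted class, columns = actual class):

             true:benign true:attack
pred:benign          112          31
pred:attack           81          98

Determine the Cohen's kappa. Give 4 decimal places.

Observed agreement pₒ = trace/N = 210/322 = 0.65217
Expected agreement pₑ = Σ (rowᵢ·colᵢ)/N² = (193·143 + 129·179)/322² = 0.48889
κ = (pₒ − pₑ)/(1 − pₑ) = (0.65217 − 0.48889)/(1 − 0.48889) = 0.3195

0.3195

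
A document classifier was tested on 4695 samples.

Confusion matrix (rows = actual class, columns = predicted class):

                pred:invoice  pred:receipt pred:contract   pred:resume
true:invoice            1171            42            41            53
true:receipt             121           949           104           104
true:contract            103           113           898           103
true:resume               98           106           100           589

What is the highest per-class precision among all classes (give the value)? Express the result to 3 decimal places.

0.786

Per-class precision (TP/(TP+FP)):
  invoice: TP=1171, FP=121+103+98=322 → 1171/1493 = 0.7843
  receipt: TP=949, FP=42+113+106=261 → 949/1210 = 0.7843
  contract: TP=898, FP=41+104+100=245 → 898/1143 = 0.7857
  resume: TP=589, FP=53+104+103=260 → 589/849 = 0.6938
Highest is class 'contract' with precision = 0.786.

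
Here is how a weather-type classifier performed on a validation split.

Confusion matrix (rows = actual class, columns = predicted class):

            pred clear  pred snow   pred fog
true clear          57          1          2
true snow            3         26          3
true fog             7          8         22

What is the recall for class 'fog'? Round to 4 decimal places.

Treat 'fog' as positive and all other classes as negative.
recall = TP/(TP+FN).
fog: TP=22, FN=7+8=15 → 22/37 = 0.59459

0.5946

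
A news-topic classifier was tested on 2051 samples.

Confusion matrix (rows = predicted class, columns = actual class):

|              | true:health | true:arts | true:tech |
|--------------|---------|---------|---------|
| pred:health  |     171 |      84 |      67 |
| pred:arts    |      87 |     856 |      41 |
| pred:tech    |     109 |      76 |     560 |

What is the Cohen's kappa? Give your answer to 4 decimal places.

0.6327

Observed agreement pₒ = trace/N = 1587/2051 = 0.77377
Expected agreement pₑ = Σ (rowᵢ·colᵢ)/N² = (367·322 + 1016·984 + 668·745)/2051² = 0.38406
κ = (pₒ − pₑ)/(1 − pₑ) = (0.77377 − 0.38406)/(1 − 0.38406) = 0.6327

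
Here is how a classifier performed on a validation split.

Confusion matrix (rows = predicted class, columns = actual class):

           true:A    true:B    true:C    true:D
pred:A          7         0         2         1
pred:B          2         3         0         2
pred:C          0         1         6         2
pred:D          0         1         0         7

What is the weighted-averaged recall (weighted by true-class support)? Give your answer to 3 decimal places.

0.676

Per-class recall (TP/(TP+FN)):
  A: TP=7, FN=2+0+0=2 → 7/9 = 0.7778
  B: TP=3, FN=0+1+1=2 → 3/5 = 0.6000
  C: TP=6, FN=2+0+0=2 → 6/8 = 0.7500
  D: TP=7, FN=1+2+2=5 → 7/12 = 0.5833
Weighted-recall = Σ (supportᵢ/N)·recallᵢ with N=34: (9/34)·0.7778 + (5/34)·0.6000 + (8/34)·0.7500 + (12/34)·0.5833 = 0.676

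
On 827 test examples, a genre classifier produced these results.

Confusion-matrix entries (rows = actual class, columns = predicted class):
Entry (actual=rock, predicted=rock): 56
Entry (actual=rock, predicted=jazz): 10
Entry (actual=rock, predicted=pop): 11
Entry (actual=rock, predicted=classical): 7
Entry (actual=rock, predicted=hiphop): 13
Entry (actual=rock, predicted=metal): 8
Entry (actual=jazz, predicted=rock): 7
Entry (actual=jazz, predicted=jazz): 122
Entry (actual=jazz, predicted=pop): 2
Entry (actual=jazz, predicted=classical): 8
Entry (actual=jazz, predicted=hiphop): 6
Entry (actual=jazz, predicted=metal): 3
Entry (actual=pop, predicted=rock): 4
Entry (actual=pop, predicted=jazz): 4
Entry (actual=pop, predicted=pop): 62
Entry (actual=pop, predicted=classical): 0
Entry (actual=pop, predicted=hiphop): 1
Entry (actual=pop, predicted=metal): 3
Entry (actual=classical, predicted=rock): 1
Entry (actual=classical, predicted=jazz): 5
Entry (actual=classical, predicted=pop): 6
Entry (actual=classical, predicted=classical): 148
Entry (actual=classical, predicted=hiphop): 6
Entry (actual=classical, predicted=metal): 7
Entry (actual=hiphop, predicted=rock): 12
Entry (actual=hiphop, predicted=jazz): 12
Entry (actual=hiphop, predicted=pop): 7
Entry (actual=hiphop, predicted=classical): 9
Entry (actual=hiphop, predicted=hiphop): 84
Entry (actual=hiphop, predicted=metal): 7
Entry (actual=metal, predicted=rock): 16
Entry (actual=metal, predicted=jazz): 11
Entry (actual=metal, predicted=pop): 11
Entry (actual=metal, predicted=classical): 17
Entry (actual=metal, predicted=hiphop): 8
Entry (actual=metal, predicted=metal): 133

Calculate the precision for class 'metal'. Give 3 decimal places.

0.826

Treat 'metal' as positive and all other classes as negative.
precision = TP/(TP+FP).
metal: TP=133, FP=8+3+3+7+7=28 → 133/161 = 0.8261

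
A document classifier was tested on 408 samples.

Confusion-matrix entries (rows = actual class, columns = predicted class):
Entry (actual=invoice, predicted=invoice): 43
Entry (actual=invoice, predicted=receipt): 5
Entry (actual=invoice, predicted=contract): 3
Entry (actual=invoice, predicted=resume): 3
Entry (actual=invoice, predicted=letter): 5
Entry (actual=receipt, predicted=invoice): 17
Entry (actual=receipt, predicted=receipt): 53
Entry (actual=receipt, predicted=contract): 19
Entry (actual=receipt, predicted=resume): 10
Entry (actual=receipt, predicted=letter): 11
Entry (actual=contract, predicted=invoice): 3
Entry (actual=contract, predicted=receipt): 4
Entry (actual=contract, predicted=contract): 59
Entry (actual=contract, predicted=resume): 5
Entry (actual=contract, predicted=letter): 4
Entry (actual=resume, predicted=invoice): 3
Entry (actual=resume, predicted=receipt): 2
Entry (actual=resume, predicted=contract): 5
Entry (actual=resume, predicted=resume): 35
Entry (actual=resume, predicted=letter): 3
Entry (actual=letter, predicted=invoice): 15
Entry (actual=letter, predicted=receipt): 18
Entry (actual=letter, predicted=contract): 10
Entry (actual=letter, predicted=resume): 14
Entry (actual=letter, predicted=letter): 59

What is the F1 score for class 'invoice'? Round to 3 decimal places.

Treat 'invoice' as positive and all other classes as negative.
F1 score = 2·TP/(2·TP+FP+FN).
invoice: TP=43, FP=17+3+3+15=38, FN=5+3+3+5=16 → 86/140 = 0.6143

0.614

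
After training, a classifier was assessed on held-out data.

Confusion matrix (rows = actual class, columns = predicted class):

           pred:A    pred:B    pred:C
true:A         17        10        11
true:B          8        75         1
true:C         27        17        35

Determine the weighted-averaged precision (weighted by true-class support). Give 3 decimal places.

0.662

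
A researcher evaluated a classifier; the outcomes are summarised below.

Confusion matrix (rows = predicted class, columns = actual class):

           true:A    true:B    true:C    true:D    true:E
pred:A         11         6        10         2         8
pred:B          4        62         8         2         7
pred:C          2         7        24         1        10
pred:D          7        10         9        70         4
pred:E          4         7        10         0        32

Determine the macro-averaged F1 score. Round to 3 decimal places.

0.573

Per-class F1 score (2·TP/(2·TP+FP+FN)):
  A: TP=11, FP=6+10+2+8=26, FN=4+2+7+4=17 → 22/65 = 0.3385
  B: TP=62, FP=4+8+2+7=21, FN=6+7+10+7=30 → 124/175 = 0.7086
  C: TP=24, FP=2+7+1+10=20, FN=10+8+9+10=37 → 48/105 = 0.4571
  D: TP=70, FP=7+10+9+4=30, FN=2+2+1+0=5 → 140/175 = 0.8000
  E: TP=32, FP=4+7+10+0=21, FN=8+7+10+4=29 → 64/114 = 0.5614
Macro-F1 score = mean = (0.3385 + 0.7086 + 0.4571 + 0.8000 + 0.5614) / 5 = 0.573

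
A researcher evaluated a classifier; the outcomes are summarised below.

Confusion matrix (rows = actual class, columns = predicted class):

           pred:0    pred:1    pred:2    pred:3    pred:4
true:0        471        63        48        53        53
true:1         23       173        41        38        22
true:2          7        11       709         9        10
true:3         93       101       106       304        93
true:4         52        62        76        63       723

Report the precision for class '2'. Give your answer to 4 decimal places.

0.7235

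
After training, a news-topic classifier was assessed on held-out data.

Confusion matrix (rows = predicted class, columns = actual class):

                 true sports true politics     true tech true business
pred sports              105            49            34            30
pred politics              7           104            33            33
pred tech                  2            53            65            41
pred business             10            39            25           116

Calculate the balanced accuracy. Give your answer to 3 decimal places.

0.553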